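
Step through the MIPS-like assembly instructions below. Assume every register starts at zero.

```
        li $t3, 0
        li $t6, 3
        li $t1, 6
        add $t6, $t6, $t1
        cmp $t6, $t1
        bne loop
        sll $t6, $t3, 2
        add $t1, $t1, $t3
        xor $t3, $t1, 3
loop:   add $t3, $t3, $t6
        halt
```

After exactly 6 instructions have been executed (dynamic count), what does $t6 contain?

9

after li $t3, 0: $t3=0
after li $t6, 3: $t6=3
after li $t1, 6: $t1=6
after add $t6, $t6, $t1: $t6=3+6=9
cmp $t6, $t1  (cmp 9,6)
bne loop: taken
After step 6: $t6 = 9.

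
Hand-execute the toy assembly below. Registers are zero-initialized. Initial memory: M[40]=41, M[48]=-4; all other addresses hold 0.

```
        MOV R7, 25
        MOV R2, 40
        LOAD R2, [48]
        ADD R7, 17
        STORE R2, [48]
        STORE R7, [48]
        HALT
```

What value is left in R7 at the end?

R7=25
R2=40
R2=M[48]=-4
R7=25+17=42
STORE R2, [48] → M[48]=-4
STORE R7, [48] → M[48]=42
halt.

42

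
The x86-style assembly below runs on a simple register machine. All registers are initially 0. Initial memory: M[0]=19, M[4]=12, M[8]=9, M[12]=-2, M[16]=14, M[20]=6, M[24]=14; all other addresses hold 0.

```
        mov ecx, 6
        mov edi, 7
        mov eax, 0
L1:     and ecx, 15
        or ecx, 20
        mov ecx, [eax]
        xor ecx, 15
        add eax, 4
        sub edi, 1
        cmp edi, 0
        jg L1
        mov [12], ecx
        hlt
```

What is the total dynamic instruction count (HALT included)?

61

ecx=6
edi=7
eax=0
ecx=6&15=6
ecx=6|20=22
ecx=M[0]=19
ecx=19^15=28
eax=0+4=4
edi=7-1=6
cmp edi, 0  (cmp 6,0)
jg L1: taken
ecx=28&15=12
ecx=12|20=28
ecx=M[4]=12
ecx=12^15=3
eax=4+4=8
edi=6-1=5
cmp edi, 0  (cmp 5,0)
jg L1: taken
ecx=3&15=3
ecx=3|20=23
ecx=M[8]=9
ecx=9^15=6
eax=8+4=12
edi=5-1=4
cmp edi, 0  (cmp 4,0)
jg L1: taken
ecx=6&15=6
ecx=6|20=22
ecx=M[12]=-2
ecx=(-2)^15=-15
eax=12+4=16
edi=4-1=3
cmp edi, 0  (cmp 3,0)
jg L1: taken
ecx=(-15)&15=1
ecx=1|20=21
ecx=M[16]=14
ecx=14^15=1
eax=16+4=20
edi=3-1=2
cmp edi, 0  (cmp 2,0)
jg L1: taken
ecx=1&15=1
ecx=1|20=21
ecx=M[20]=6
ecx=6^15=9
eax=20+4=24
edi=2-1=1
cmp edi, 0  (cmp 1,0)
jg L1: taken
ecx=9&15=9
ecx=9|20=29
ecx=M[24]=14
ecx=14^15=1
eax=24+4=28
edi=1-1=0
cmp edi, 0  (cmp 0,0)
jg L1: not taken
mov [12], ecx → M[12]=1
halt.
Total executed instructions: 61.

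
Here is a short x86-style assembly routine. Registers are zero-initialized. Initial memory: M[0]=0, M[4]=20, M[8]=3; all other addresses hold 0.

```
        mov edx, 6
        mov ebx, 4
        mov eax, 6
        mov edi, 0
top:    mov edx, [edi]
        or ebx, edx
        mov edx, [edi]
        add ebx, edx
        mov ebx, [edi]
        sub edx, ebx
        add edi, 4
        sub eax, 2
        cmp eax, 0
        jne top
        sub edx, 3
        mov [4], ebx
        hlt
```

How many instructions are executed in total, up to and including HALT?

after mov edx, 6: edx=6
after mov ebx, 4: ebx=4
after mov eax, 6: eax=6
after mov edi, 0: edi=0
after mov edx, [edi]: edx=M[0]=0
after or ebx, edx: ebx=4|0=4
after mov edx, [edi]: edx=M[0]=0
after add ebx, edx: ebx=4+0=4
after mov ebx, [edi]: ebx=M[0]=0
after sub edx, ebx: edx=0-0=0
after add edi, 4: edi=0+4=4
after sub eax, 2: eax=6-2=4
cmp eax, 0  (cmp 4,0)
jne top: taken
after mov edx, [edi]: edx=M[4]=20
after or ebx, edx: ebx=0|20=20
after mov edx, [edi]: edx=M[4]=20
after add ebx, edx: ebx=20+20=40
after mov ebx, [edi]: ebx=M[4]=20
after sub edx, ebx: edx=20-20=0
after add edi, 4: edi=4+4=8
after sub eax, 2: eax=4-2=2
cmp eax, 0  (cmp 2,0)
jne top: taken
after mov edx, [edi]: edx=M[8]=3
after or ebx, edx: ebx=20|3=23
after mov edx, [edi]: edx=M[8]=3
after add ebx, edx: ebx=23+3=26
after mov ebx, [edi]: ebx=M[8]=3
after sub edx, ebx: edx=3-3=0
after add edi, 4: edi=8+4=12
after sub eax, 2: eax=2-2=0
cmp eax, 0  (cmp 0,0)
jne top: not taken
after sub edx, 3: edx=0-3=-3
mov [4], ebx → M[4]=3
halt.
Total executed instructions: 37.

37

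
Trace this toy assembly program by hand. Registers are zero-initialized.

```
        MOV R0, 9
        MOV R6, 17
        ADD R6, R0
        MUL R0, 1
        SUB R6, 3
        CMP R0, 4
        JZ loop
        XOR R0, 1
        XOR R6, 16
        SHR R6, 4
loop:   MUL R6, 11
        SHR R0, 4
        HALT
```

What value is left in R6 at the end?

R0=9
R6=17
R6=17+9=26
R0=9*1=9
R6=26-3=23
CMP R0, 4  (cmp 9,4)
JZ loop: not taken
R0=9^1=8
R6=23^16=7
R6=7>>4=0
R6=0*11=0
R0=8>>4=0
halt.

0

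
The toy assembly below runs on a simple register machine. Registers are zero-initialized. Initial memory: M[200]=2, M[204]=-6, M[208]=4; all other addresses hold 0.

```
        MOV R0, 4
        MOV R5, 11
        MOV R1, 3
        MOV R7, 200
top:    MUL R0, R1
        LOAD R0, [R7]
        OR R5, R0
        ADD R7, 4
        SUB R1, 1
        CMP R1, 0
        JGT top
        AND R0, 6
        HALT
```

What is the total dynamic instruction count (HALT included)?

27

R0=4
R5=11
R1=3
R7=200
R0=4*3=12
R0=M[200]=2
R5=11|2=11
R7=200+4=204
R1=3-1=2
CMP R1, 0  (cmp 2,0)
JGT top: taken
R0=2*2=4
R0=M[204]=-6
R5=11|(-6)=-5
R7=204+4=208
R1=2-1=1
CMP R1, 0  (cmp 1,0)
JGT top: taken
R0=(-6)*1=-6
R0=M[208]=4
R5=(-5)|4=-1
R7=208+4=212
R1=1-1=0
CMP R1, 0  (cmp 0,0)
JGT top: not taken
R0=4&6=4
halt.
Total executed instructions: 27.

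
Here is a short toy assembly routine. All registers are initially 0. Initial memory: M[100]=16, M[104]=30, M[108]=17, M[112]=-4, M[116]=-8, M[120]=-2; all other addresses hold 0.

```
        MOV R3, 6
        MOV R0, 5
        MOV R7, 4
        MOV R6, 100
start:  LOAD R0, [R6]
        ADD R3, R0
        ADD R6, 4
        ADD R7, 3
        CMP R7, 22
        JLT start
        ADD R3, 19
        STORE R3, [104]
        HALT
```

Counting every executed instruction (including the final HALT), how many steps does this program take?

43

after MOV R3, 6: R3=6
after MOV R0, 5: R0=5
after MOV R7, 4: R7=4
after MOV R6, 100: R6=100
after LOAD R0, [R6]: R0=M[100]=16
after ADD R3, R0: R3=6+16=22
after ADD R6, 4: R6=100+4=104
after ADD R7, 3: R7=4+3=7
CMP R7, 22  (cmp 7,22)
JLT start: taken
after LOAD R0, [R6]: R0=M[104]=30
after ADD R3, R0: R3=22+30=52
after ADD R6, 4: R6=104+4=108
after ADD R7, 3: R7=7+3=10
CMP R7, 22  (cmp 10,22)
JLT start: taken
after LOAD R0, [R6]: R0=M[108]=17
after ADD R3, R0: R3=52+17=69
after ADD R6, 4: R6=108+4=112
after ADD R7, 3: R7=10+3=13
CMP R7, 22  (cmp 13,22)
JLT start: taken
after LOAD R0, [R6]: R0=M[112]=-4
after ADD R3, R0: R3=69+(-4)=65
after ADD R6, 4: R6=112+4=116
after ADD R7, 3: R7=13+3=16
CMP R7, 22  (cmp 16,22)
JLT start: taken
after LOAD R0, [R6]: R0=M[116]=-8
after ADD R3, R0: R3=65+(-8)=57
after ADD R6, 4: R6=116+4=120
after ADD R7, 3: R7=16+3=19
CMP R7, 22  (cmp 19,22)
JLT start: taken
after LOAD R0, [R6]: R0=M[120]=-2
after ADD R3, R0: R3=57+(-2)=55
after ADD R6, 4: R6=120+4=124
after ADD R7, 3: R7=19+3=22
CMP R7, 22  (cmp 22,22)
JLT start: not taken
after ADD R3, 19: R3=55+19=74
STORE R3, [104] → M[104]=74
halt.
Total executed instructions: 43.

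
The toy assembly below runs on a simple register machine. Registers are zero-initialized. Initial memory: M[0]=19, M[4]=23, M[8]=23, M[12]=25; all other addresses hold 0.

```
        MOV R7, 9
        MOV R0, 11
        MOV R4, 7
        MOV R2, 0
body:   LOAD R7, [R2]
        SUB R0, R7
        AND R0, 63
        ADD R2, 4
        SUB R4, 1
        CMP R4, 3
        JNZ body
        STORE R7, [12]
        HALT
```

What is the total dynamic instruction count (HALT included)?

after MOV R7, 9: R7=9
after MOV R0, 11: R0=11
after MOV R4, 7: R4=7
after MOV R2, 0: R2=0
after LOAD R7, [R2]: R7=M[0]=19
after SUB R0, R7: R0=11-19=-8
after AND R0, 63: R0=(-8)&63=56
after ADD R2, 4: R2=0+4=4
after SUB R4, 1: R4=7-1=6
CMP R4, 3  (cmp 6,3)
JNZ body: taken
after LOAD R7, [R2]: R7=M[4]=23
after SUB R0, R7: R0=56-23=33
after AND R0, 63: R0=33&63=33
after ADD R2, 4: R2=4+4=8
after SUB R4, 1: R4=6-1=5
CMP R4, 3  (cmp 5,3)
JNZ body: taken
after LOAD R7, [R2]: R7=M[8]=23
after SUB R0, R7: R0=33-23=10
after AND R0, 63: R0=10&63=10
after ADD R2, 4: R2=8+4=12
after SUB R4, 1: R4=5-1=4
CMP R4, 3  (cmp 4,3)
JNZ body: taken
after LOAD R7, [R2]: R7=M[12]=25
after SUB R0, R7: R0=10-25=-15
after AND R0, 63: R0=(-15)&63=49
after ADD R2, 4: R2=12+4=16
after SUB R4, 1: R4=4-1=3
CMP R4, 3  (cmp 3,3)
JNZ body: not taken
STORE R7, [12] → M[12]=25
halt.
Total executed instructions: 34.

34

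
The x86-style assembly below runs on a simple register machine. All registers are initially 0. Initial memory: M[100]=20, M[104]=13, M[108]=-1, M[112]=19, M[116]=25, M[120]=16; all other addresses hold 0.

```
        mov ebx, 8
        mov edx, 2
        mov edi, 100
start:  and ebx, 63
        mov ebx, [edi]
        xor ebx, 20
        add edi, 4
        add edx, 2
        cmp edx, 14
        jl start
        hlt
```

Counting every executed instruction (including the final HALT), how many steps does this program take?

46

mov ebx, 8 → ebx=8
mov edx, 2 → edx=2
mov edi, 100 → edi=100
and ebx, 63 → ebx=8&63=8
mov ebx, [edi] → ebx=M[100]=20
xor ebx, 20 → ebx=20^20=0
add edi, 4 → edi=100+4=104
add edx, 2 → edx=2+2=4
cmp edx, 14  (cmp 4,14)
jl start: taken
and ebx, 63 → ebx=0&63=0
mov ebx, [edi] → ebx=M[104]=13
xor ebx, 20 → ebx=13^20=25
add edi, 4 → edi=104+4=108
add edx, 2 → edx=4+2=6
cmp edx, 14  (cmp 6,14)
jl start: taken
and ebx, 63 → ebx=25&63=25
mov ebx, [edi] → ebx=M[108]=-1
xor ebx, 20 → ebx=(-1)^20=-21
add edi, 4 → edi=108+4=112
add edx, 2 → edx=6+2=8
cmp edx, 14  (cmp 8,14)
jl start: taken
and ebx, 63 → ebx=(-21)&63=43
mov ebx, [edi] → ebx=M[112]=19
xor ebx, 20 → ebx=19^20=7
add edi, 4 → edi=112+4=116
add edx, 2 → edx=8+2=10
cmp edx, 14  (cmp 10,14)
jl start: taken
and ebx, 63 → ebx=7&63=7
mov ebx, [edi] → ebx=M[116]=25
xor ebx, 20 → ebx=25^20=13
add edi, 4 → edi=116+4=120
add edx, 2 → edx=10+2=12
cmp edx, 14  (cmp 12,14)
jl start: taken
and ebx, 63 → ebx=13&63=13
mov ebx, [edi] → ebx=M[120]=16
xor ebx, 20 → ebx=16^20=4
add edi, 4 → edi=120+4=124
add edx, 2 → edx=12+2=14
cmp edx, 14  (cmp 14,14)
jl start: not taken
halt.
Total executed instructions: 46.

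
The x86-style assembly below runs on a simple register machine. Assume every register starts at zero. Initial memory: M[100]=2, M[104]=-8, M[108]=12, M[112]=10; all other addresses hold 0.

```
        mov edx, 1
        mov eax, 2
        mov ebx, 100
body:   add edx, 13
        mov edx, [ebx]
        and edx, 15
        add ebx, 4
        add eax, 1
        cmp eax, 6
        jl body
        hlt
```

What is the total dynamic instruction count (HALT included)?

mov edx, 1 → edx=1
mov eax, 2 → eax=2
mov ebx, 100 → ebx=100
add edx, 13 → edx=1+13=14
mov edx, [ebx] → edx=M[100]=2
and edx, 15 → edx=2&15=2
add ebx, 4 → ebx=100+4=104
add eax, 1 → eax=2+1=3
cmp eax, 6  (cmp 3,6)
jl body: taken
add edx, 13 → edx=2+13=15
mov edx, [ebx] → edx=M[104]=-8
and edx, 15 → edx=(-8)&15=8
add ebx, 4 → ebx=104+4=108
add eax, 1 → eax=3+1=4
cmp eax, 6  (cmp 4,6)
jl body: taken
add edx, 13 → edx=8+13=21
mov edx, [ebx] → edx=M[108]=12
and edx, 15 → edx=12&15=12
add ebx, 4 → ebx=108+4=112
add eax, 1 → eax=4+1=5
cmp eax, 6  (cmp 5,6)
jl body: taken
add edx, 13 → edx=12+13=25
mov edx, [ebx] → edx=M[112]=10
and edx, 15 → edx=10&15=10
add ebx, 4 → ebx=112+4=116
add eax, 1 → eax=5+1=6
cmp eax, 6  (cmp 6,6)
jl body: not taken
halt.
Total executed instructions: 32.

32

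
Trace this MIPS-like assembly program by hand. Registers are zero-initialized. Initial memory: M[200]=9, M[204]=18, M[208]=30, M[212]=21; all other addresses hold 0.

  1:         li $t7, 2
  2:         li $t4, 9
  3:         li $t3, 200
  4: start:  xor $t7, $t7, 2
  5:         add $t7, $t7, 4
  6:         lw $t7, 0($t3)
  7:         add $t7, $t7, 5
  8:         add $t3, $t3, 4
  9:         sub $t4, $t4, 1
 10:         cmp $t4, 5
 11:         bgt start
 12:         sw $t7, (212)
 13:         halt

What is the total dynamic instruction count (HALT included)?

$t7=2
$t4=9
$t3=200
$t7=2^2=0
$t7=0+4=4
$t7=M[200]=9
$t7=9+5=14
$t3=200+4=204
$t4=9-1=8
cmp $t4, 5  (cmp 8,5)
bgt start: taken
$t7=14^2=12
$t7=12+4=16
$t7=M[204]=18
$t7=18+5=23
$t3=204+4=208
$t4=8-1=7
cmp $t4, 5  (cmp 7,5)
bgt start: taken
$t7=23^2=21
$t7=21+4=25
$t7=M[208]=30
$t7=30+5=35
$t3=208+4=212
$t4=7-1=6
cmp $t4, 5  (cmp 6,5)
bgt start: taken
$t7=35^2=33
$t7=33+4=37
$t7=M[212]=21
$t7=21+5=26
$t3=212+4=216
$t4=6-1=5
cmp $t4, 5  (cmp 5,5)
bgt start: not taken
sw $t7, (212) → M[212]=26
halt.
Total executed instructions: 37.

37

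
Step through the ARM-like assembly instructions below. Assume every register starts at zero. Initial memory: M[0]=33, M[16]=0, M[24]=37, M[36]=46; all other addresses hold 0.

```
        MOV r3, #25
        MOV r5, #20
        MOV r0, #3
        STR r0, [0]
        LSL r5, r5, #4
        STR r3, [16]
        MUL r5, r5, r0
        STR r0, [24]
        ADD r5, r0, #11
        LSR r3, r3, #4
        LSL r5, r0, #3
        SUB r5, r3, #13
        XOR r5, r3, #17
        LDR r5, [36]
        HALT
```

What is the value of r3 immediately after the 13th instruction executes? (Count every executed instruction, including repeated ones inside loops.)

1

after MOV r3, #25: r3=25
after MOV r5, #20: r5=20
after MOV r0, #3: r0=3
STR r0, [0] → M[0]=3
after LSL r5, r5, #4: r5=20<<4=320
STR r3, [16] → M[16]=25
after MUL r5, r5, r0: r5=320*3=960
STR r0, [24] → M[24]=3
after ADD r5, r0, #11: r5=3+11=14
after LSR r3, r3, #4: r3=25>>4=1
after LSL r5, r0, #3: r5=3<<3=24
after SUB r5, r3, #13: r5=1-13=-12
after XOR r5, r3, #17: r5=1^17=16
After step 13: r3 = 1.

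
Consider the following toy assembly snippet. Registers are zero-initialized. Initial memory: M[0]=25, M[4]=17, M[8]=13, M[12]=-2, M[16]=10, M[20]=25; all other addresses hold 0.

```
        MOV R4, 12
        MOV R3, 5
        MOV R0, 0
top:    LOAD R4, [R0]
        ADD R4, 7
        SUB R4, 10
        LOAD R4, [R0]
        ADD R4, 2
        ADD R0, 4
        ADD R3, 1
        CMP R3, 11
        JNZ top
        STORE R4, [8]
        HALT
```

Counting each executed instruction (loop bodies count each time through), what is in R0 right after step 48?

MOV R4, 12 → R4=12
MOV R3, 5 → R3=5
MOV R0, 0 → R0=0
LOAD R4, [R0] → R4=M[0]=25
ADD R4, 7 → R4=25+7=32
SUB R4, 10 → R4=32-10=22
LOAD R4, [R0] → R4=M[0]=25
ADD R4, 2 → R4=25+2=27
ADD R0, 4 → R0=0+4=4
ADD R3, 1 → R3=5+1=6
CMP R3, 11  (cmp 6,11)
JNZ top: taken
LOAD R4, [R0] → R4=M[4]=17
ADD R4, 7 → R4=17+7=24
SUB R4, 10 → R4=24-10=14
LOAD R4, [R0] → R4=M[4]=17
ADD R4, 2 → R4=17+2=19
ADD R0, 4 → R0=4+4=8
ADD R3, 1 → R3=6+1=7
CMP R3, 11  (cmp 7,11)
JNZ top: taken
LOAD R4, [R0] → R4=M[8]=13
ADD R4, 7 → R4=13+7=20
SUB R4, 10 → R4=20-10=10
LOAD R4, [R0] → R4=M[8]=13
ADD R4, 2 → R4=13+2=15
ADD R0, 4 → R0=8+4=12
ADD R3, 1 → R3=7+1=8
CMP R3, 11  (cmp 8,11)
JNZ top: taken
LOAD R4, [R0] → R4=M[12]=-2
ADD R4, 7 → R4=(-2)+7=5
SUB R4, 10 → R4=5-10=-5
LOAD R4, [R0] → R4=M[12]=-2
ADD R4, 2 → R4=(-2)+2=0
ADD R0, 4 → R0=12+4=16
ADD R3, 1 → R3=8+1=9
CMP R3, 11  (cmp 9,11)
JNZ top: taken
LOAD R4, [R0] → R4=M[16]=10
ADD R4, 7 → R4=10+7=17
SUB R4, 10 → R4=17-10=7
LOAD R4, [R0] → R4=M[16]=10
ADD R4, 2 → R4=10+2=12
ADD R0, 4 → R0=16+4=20
ADD R3, 1 → R3=9+1=10
CMP R3, 11  (cmp 10,11)
JNZ top: taken
After step 48: R0 = 20.

20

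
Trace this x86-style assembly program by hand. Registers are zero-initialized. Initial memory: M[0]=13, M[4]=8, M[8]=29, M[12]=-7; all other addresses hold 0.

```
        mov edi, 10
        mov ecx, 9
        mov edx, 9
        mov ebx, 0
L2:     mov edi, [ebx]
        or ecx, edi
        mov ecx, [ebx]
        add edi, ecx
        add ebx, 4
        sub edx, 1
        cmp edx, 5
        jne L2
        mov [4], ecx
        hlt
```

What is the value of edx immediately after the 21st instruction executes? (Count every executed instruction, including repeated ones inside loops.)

edi=10
ecx=9
edx=9
ebx=0
edi=M[0]=13
ecx=9|13=13
ecx=M[0]=13
edi=13+13=26
ebx=0+4=4
edx=9-1=8
cmp edx, 5  (cmp 8,5)
jne L2: taken
edi=M[4]=8
ecx=13|8=13
ecx=M[4]=8
edi=8+8=16
ebx=4+4=8
edx=8-1=7
cmp edx, 5  (cmp 7,5)
jne L2: taken
edi=M[8]=29
After step 21: edx = 7.

7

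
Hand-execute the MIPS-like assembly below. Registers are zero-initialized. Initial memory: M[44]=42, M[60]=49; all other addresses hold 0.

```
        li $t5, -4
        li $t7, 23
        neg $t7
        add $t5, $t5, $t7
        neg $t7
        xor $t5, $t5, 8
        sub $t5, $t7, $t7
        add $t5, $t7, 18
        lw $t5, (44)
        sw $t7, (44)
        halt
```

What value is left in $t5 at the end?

42

after li $t5, -4: $t5=-4
after li $t7, 23: $t7=23
after neg $t7: $t7=-(23)=-23
after add $t5, $t5, $t7: $t5=(-4)+(-23)=-27
after neg $t7: $t7=-(-23)=23
after xor $t5, $t5, 8: $t5=(-27)^8=-19
after sub $t5, $t7, $t7: $t5=23-23=0
after add $t5, $t7, 18: $t5=23+18=41
after lw $t5, (44): $t5=M[44]=42
sw $t7, (44) → M[44]=23
halt.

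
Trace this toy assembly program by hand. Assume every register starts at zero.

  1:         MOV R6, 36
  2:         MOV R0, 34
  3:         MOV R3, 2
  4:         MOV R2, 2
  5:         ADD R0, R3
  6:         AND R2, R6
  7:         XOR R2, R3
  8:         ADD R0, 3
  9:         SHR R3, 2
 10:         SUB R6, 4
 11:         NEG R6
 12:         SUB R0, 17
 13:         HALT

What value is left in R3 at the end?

MOV R6, 36 → R6=36
MOV R0, 34 → R0=34
MOV R3, 2 → R3=2
MOV R2, 2 → R2=2
ADD R0, R3 → R0=34+2=36
AND R2, R6 → R2=2&36=0
XOR R2, R3 → R2=0^2=2
ADD R0, 3 → R0=36+3=39
SHR R3, 2 → R3=2>>2=0
SUB R6, 4 → R6=36-4=32
NEG R6 → R6=-(32)=-32
SUB R0, 17 → R0=39-17=22
halt.

0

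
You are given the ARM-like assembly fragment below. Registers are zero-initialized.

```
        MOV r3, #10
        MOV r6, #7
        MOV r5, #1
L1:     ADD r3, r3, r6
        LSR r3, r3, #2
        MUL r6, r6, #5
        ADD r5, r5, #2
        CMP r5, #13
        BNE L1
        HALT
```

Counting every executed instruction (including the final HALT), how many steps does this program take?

40

MOV r3, #10 → r3=10
MOV r6, #7 → r6=7
MOV r5, #1 → r5=1
ADD r3, r3, r6 → r3=10+7=17
LSR r3, r3, #2 → r3=17>>2=4
MUL r6, r6, #5 → r6=7*5=35
ADD r5, r5, #2 → r5=1+2=3
CMP r5, #13  (cmp 3,13)
BNE L1: taken
ADD r3, r3, r6 → r3=4+35=39
LSR r3, r3, #2 → r3=39>>2=9
MUL r6, r6, #5 → r6=35*5=175
ADD r5, r5, #2 → r5=3+2=5
CMP r5, #13  (cmp 5,13)
BNE L1: taken
ADD r3, r3, r6 → r3=9+175=184
LSR r3, r3, #2 → r3=184>>2=46
MUL r6, r6, #5 → r6=175*5=875
ADD r5, r5, #2 → r5=5+2=7
CMP r5, #13  (cmp 7,13)
BNE L1: taken
ADD r3, r3, r6 → r3=46+875=921
LSR r3, r3, #2 → r3=921>>2=230
MUL r6, r6, #5 → r6=875*5=4375
ADD r5, r5, #2 → r5=7+2=9
CMP r5, #13  (cmp 9,13)
BNE L1: taken
ADD r3, r3, r6 → r3=230+4375=4605
LSR r3, r3, #2 → r3=4605>>2=1151
MUL r6, r6, #5 → r6=4375*5=21875
ADD r5, r5, #2 → r5=9+2=11
CMP r5, #13  (cmp 11,13)
BNE L1: taken
ADD r3, r3, r6 → r3=1151+21875=23026
LSR r3, r3, #2 → r3=23026>>2=5756
MUL r6, r6, #5 → r6=21875*5=109375
ADD r5, r5, #2 → r5=11+2=13
CMP r5, #13  (cmp 13,13)
BNE L1: not taken
halt.
Total executed instructions: 40.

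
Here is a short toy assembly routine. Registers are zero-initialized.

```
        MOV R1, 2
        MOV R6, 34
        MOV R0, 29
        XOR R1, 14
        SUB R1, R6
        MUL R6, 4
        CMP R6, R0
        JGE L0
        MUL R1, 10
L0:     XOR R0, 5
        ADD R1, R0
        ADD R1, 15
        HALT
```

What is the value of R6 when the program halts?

MOV R1, 2 → R1=2
MOV R6, 34 → R6=34
MOV R0, 29 → R0=29
XOR R1, 14 → R1=2^14=12
SUB R1, R6 → R1=12-34=-22
MUL R6, 4 → R6=34*4=136
CMP R6, R0  (cmp 136,29)
JGE L0: taken
XOR R0, 5 → R0=29^5=24
ADD R1, R0 → R1=(-22)+24=2
ADD R1, 15 → R1=2+15=17
halt.

136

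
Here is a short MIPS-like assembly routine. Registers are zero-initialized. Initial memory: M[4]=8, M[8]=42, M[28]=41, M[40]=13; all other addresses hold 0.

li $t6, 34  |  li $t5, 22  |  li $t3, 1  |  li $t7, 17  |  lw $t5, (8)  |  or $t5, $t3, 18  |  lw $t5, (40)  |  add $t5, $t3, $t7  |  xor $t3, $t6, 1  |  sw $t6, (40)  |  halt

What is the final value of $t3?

35

after li $t6, 34: $t6=34
after li $t5, 22: $t5=22
after li $t3, 1: $t3=1
after li $t7, 17: $t7=17
after lw $t5, (8): $t5=M[8]=42
after or $t5, $t3, 18: $t5=1|18=19
after lw $t5, (40): $t5=M[40]=13
after add $t5, $t3, $t7: $t5=1+17=18
after xor $t3, $t6, 1: $t3=34^1=35
sw $t6, (40) → M[40]=34
halt.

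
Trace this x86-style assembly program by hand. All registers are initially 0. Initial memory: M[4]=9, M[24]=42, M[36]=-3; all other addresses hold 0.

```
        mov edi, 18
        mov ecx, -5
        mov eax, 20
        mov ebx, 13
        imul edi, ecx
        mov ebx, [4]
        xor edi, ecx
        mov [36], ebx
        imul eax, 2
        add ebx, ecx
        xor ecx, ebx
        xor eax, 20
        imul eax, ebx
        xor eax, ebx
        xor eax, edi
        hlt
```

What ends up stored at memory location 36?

after mov edi, 18: edi=18
after mov ecx, -5: ecx=-5
after mov eax, 20: eax=20
after mov ebx, 13: ebx=13
after imul edi, ecx: edi=18*(-5)=-90
after mov ebx, [4]: ebx=M[4]=9
after xor edi, ecx: edi=(-90)^(-5)=93
mov [36], ebx → M[36]=9
after imul eax, 2: eax=20*2=40
after add ebx, ecx: ebx=9+(-5)=4
after xor ecx, ebx: ecx=(-5)^4=-1
after xor eax, 20: eax=40^20=60
after imul eax, ebx: eax=60*4=240
after xor eax, ebx: eax=240^4=244
after xor eax, edi: eax=244^93=169
halt.

9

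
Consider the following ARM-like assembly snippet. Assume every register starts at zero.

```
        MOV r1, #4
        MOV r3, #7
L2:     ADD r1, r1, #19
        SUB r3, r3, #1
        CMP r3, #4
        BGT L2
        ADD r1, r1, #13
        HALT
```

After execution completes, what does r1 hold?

MOV r1, #4 → r1=4
MOV r3, #7 → r3=7
ADD r1, r1, #19 → r1=4+19=23
SUB r3, r3, #1 → r3=7-1=6
CMP r3, #4  (cmp 6,4)
BGT L2: taken
ADD r1, r1, #19 → r1=23+19=42
SUB r3, r3, #1 → r3=6-1=5
CMP r3, #4  (cmp 5,4)
BGT L2: taken
ADD r1, r1, #19 → r1=42+19=61
SUB r3, r3, #1 → r3=5-1=4
CMP r3, #4  (cmp 4,4)
BGT L2: not taken
ADD r1, r1, #13 → r1=61+13=74
halt.

74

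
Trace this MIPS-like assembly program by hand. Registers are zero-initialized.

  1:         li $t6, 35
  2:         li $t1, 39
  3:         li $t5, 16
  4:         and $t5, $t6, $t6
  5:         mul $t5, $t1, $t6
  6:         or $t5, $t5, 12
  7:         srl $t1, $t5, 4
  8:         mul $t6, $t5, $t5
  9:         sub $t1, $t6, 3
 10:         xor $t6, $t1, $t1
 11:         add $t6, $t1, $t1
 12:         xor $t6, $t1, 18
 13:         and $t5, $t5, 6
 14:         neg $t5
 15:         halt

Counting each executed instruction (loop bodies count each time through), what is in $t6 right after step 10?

$t6=35
$t1=39
$t5=16
$t5=35&35=35
$t5=39*35=1365
$t5=1365|12=1373
$t1=1373>>4=85
$t6=1373*1373=1885129
$t1=1885129-3=1885126
$t6=1885126^1885126=0
After step 10: $t6 = 0.

0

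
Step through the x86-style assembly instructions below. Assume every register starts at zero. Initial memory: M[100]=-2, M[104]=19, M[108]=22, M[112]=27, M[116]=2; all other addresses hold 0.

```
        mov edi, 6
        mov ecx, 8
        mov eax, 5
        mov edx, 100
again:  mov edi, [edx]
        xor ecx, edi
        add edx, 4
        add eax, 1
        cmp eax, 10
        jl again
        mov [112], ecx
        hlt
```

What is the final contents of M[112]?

-22

mov edi, 6 → edi=6
mov ecx, 8 → ecx=8
mov eax, 5 → eax=5
mov edx, 100 → edx=100
mov edi, [edx] → edi=M[100]=-2
xor ecx, edi → ecx=8^(-2)=-10
add edx, 4 → edx=100+4=104
add eax, 1 → eax=5+1=6
cmp eax, 10  (cmp 6,10)
jl again: taken
mov edi, [edx] → edi=M[104]=19
xor ecx, edi → ecx=(-10)^19=-27
add edx, 4 → edx=104+4=108
add eax, 1 → eax=6+1=7
cmp eax, 10  (cmp 7,10)
jl again: taken
mov edi, [edx] → edi=M[108]=22
xor ecx, edi → ecx=(-27)^22=-13
add edx, 4 → edx=108+4=112
add eax, 1 → eax=7+1=8
cmp eax, 10  (cmp 8,10)
jl again: taken
mov edi, [edx] → edi=M[112]=27
xor ecx, edi → ecx=(-13)^27=-24
add edx, 4 → edx=112+4=116
add eax, 1 → eax=8+1=9
cmp eax, 10  (cmp 9,10)
jl again: taken
mov edi, [edx] → edi=M[116]=2
xor ecx, edi → ecx=(-24)^2=-22
add edx, 4 → edx=116+4=120
add eax, 1 → eax=9+1=10
cmp eax, 10  (cmp 10,10)
jl again: not taken
mov [112], ecx → M[112]=-22
halt.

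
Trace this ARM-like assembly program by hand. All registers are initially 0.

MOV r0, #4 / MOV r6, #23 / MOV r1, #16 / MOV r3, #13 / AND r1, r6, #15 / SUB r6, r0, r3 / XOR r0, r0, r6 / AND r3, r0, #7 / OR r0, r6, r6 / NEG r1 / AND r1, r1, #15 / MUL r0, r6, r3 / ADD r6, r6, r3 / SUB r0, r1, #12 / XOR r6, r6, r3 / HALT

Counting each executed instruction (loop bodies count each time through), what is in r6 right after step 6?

r0=4
r6=23
r1=16
r3=13
r1=23&15=7
r6=4-13=-9
After step 6: r6 = -9.

-9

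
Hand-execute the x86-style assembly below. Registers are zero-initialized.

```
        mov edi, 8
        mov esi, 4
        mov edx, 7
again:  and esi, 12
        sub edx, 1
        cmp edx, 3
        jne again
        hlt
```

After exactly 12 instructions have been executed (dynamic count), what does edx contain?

5

mov edi, 8 → edi=8
mov esi, 4 → esi=4
mov edx, 7 → edx=7
and esi, 12 → esi=4&12=4
sub edx, 1 → edx=7-1=6
cmp edx, 3  (cmp 6,3)
jne again: taken
and esi, 12 → esi=4&12=4
sub edx, 1 → edx=6-1=5
cmp edx, 3  (cmp 5,3)
jne again: taken
and esi, 12 → esi=4&12=4
After step 12: edx = 5.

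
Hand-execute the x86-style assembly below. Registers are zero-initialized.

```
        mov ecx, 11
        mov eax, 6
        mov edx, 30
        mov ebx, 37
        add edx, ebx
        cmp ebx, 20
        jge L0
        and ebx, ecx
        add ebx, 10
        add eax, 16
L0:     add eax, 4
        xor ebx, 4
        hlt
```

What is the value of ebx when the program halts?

mov ecx, 11 → ecx=11
mov eax, 6 → eax=6
mov edx, 30 → edx=30
mov ebx, 37 → ebx=37
add edx, ebx → edx=30+37=67
cmp ebx, 20  (cmp 37,20)
jge L0: taken
add eax, 4 → eax=6+4=10
xor ebx, 4 → ebx=37^4=33
halt.

33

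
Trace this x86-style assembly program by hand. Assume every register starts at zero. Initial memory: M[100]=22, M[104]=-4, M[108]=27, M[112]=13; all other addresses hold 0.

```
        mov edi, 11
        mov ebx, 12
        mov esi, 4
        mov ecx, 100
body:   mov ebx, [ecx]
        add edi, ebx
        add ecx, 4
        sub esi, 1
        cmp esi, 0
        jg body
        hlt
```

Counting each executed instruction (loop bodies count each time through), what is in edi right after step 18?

56

after mov edi, 11: edi=11
after mov ebx, 12: ebx=12
after mov esi, 4: esi=4
after mov ecx, 100: ecx=100
after mov ebx, [ecx]: ebx=M[100]=22
after add edi, ebx: edi=11+22=33
after add ecx, 4: ecx=100+4=104
after sub esi, 1: esi=4-1=3
cmp esi, 0  (cmp 3,0)
jg body: taken
after mov ebx, [ecx]: ebx=M[104]=-4
after add edi, ebx: edi=33+(-4)=29
after add ecx, 4: ecx=104+4=108
after sub esi, 1: esi=3-1=2
cmp esi, 0  (cmp 2,0)
jg body: taken
after mov ebx, [ecx]: ebx=M[108]=27
after add edi, ebx: edi=29+27=56
After step 18: edi = 56.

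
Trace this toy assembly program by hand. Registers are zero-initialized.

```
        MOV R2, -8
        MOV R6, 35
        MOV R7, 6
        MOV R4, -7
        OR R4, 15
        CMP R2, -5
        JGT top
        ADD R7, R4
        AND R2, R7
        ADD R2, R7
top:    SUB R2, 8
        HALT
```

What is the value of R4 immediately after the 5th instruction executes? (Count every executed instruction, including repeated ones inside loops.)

-1

MOV R2, -8 → R2=-8
MOV R6, 35 → R6=35
MOV R7, 6 → R7=6
MOV R4, -7 → R4=-7
OR R4, 15 → R4=(-7)|15=-1
After step 5: R4 = -1.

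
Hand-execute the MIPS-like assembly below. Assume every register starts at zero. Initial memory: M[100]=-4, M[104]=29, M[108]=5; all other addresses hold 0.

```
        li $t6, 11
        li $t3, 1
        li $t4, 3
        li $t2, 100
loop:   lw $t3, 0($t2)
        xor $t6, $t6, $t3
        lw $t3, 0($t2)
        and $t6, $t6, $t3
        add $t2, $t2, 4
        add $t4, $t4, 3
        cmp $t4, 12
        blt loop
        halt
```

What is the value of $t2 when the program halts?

112

li $t6, 11 → $t6=11
li $t3, 1 → $t3=1
li $t4, 3 → $t4=3
li $t2, 100 → $t2=100
lw $t3, 0($t2) → $t3=M[100]=-4
xor $t6, $t6, $t3 → $t6=11^(-4)=-9
lw $t3, 0($t2) → $t3=M[100]=-4
and $t6, $t6, $t3 → $t6=(-9)&(-4)=-12
add $t2, $t2, 4 → $t2=100+4=104
add $t4, $t4, 3 → $t4=3+3=6
cmp $t4, 12  (cmp 6,12)
blt loop: taken
lw $t3, 0($t2) → $t3=M[104]=29
xor $t6, $t6, $t3 → $t6=(-12)^29=-23
lw $t3, 0($t2) → $t3=M[104]=29
and $t6, $t6, $t3 → $t6=(-23)&29=9
add $t2, $t2, 4 → $t2=104+4=108
add $t4, $t4, 3 → $t4=6+3=9
cmp $t4, 12  (cmp 9,12)
blt loop: taken
lw $t3, 0($t2) → $t3=M[108]=5
xor $t6, $t6, $t3 → $t6=9^5=12
lw $t3, 0($t2) → $t3=M[108]=5
and $t6, $t6, $t3 → $t6=12&5=4
add $t2, $t2, 4 → $t2=108+4=112
add $t4, $t4, 3 → $t4=9+3=12
cmp $t4, 12  (cmp 12,12)
blt loop: not taken
halt.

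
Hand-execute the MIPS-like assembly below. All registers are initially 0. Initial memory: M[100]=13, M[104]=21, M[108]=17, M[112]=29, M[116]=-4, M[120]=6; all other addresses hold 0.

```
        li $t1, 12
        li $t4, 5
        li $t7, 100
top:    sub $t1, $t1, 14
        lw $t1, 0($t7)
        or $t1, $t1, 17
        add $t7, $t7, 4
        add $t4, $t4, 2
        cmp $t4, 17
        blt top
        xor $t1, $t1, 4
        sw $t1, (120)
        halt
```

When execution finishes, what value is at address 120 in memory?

after li $t1, 12: $t1=12
after li $t4, 5: $t4=5
after li $t7, 100: $t7=100
after sub $t1, $t1, 14: $t1=12-14=-2
after lw $t1, 0($t7): $t1=M[100]=13
after or $t1, $t1, 17: $t1=13|17=29
after add $t7, $t7, 4: $t7=100+4=104
after add $t4, $t4, 2: $t4=5+2=7
cmp $t4, 17  (cmp 7,17)
blt top: taken
after sub $t1, $t1, 14: $t1=29-14=15
after lw $t1, 0($t7): $t1=M[104]=21
after or $t1, $t1, 17: $t1=21|17=21
after add $t7, $t7, 4: $t7=104+4=108
after add $t4, $t4, 2: $t4=7+2=9
cmp $t4, 17  (cmp 9,17)
blt top: taken
after sub $t1, $t1, 14: $t1=21-14=7
after lw $t1, 0($t7): $t1=M[108]=17
after or $t1, $t1, 17: $t1=17|17=17
after add $t7, $t7, 4: $t7=108+4=112
after add $t4, $t4, 2: $t4=9+2=11
cmp $t4, 17  (cmp 11,17)
blt top: taken
after sub $t1, $t1, 14: $t1=17-14=3
after lw $t1, 0($t7): $t1=M[112]=29
after or $t1, $t1, 17: $t1=29|17=29
after add $t7, $t7, 4: $t7=112+4=116
after add $t4, $t4, 2: $t4=11+2=13
cmp $t4, 17  (cmp 13,17)
blt top: taken
after sub $t1, $t1, 14: $t1=29-14=15
after lw $t1, 0($t7): $t1=M[116]=-4
after or $t1, $t1, 17: $t1=(-4)|17=-3
after add $t7, $t7, 4: $t7=116+4=120
after add $t4, $t4, 2: $t4=13+2=15
cmp $t4, 17  (cmp 15,17)
blt top: taken
after sub $t1, $t1, 14: $t1=(-3)-14=-17
after lw $t1, 0($t7): $t1=M[120]=6
after or $t1, $t1, 17: $t1=6|17=23
after add $t7, $t7, 4: $t7=120+4=124
after add $t4, $t4, 2: $t4=15+2=17
cmp $t4, 17  (cmp 17,17)
blt top: not taken
after xor $t1, $t1, 4: $t1=23^4=19
sw $t1, (120) → M[120]=19
halt.

19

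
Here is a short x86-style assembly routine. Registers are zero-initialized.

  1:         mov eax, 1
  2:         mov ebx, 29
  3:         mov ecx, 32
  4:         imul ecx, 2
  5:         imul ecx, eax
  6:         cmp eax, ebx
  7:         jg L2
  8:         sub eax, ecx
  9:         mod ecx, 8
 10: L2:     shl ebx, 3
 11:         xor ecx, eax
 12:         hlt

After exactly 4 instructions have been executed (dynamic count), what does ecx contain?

64

after mov eax, 1: eax=1
after mov ebx, 29: ebx=29
after mov ecx, 32: ecx=32
after imul ecx, 2: ecx=32*2=64
After step 4: ecx = 64.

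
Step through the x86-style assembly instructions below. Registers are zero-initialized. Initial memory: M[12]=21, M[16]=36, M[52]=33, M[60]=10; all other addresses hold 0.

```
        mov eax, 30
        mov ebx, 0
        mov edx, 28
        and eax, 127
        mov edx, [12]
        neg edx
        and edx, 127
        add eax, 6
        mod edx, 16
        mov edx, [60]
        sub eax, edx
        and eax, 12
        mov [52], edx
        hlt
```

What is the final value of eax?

8

after mov eax, 30: eax=30
after mov ebx, 0: ebx=0
after mov edx, 28: edx=28
after and eax, 127: eax=30&127=30
after mov edx, [12]: edx=M[12]=21
after neg edx: edx=-(21)=-21
after and edx, 127: edx=(-21)&127=107
after add eax, 6: eax=30+6=36
after mod edx, 16: edx=107%16=11
after mov edx, [60]: edx=M[60]=10
after sub eax, edx: eax=36-10=26
after and eax, 12: eax=26&12=8
mov [52], edx → M[52]=10
halt.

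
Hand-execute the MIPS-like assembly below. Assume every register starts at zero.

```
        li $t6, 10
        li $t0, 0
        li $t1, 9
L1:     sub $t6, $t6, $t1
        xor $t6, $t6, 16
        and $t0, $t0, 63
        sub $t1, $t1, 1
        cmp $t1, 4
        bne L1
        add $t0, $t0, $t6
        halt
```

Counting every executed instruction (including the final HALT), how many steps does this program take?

after li $t6, 10: $t6=10
after li $t0, 0: $t0=0
after li $t1, 9: $t1=9
after sub $t6, $t6, $t1: $t6=10-9=1
after xor $t6, $t6, 16: $t6=1^16=17
after and $t0, $t0, 63: $t0=0&63=0
after sub $t1, $t1, 1: $t1=9-1=8
cmp $t1, 4  (cmp 8,4)
bne L1: taken
after sub $t6, $t6, $t1: $t6=17-8=9
after xor $t6, $t6, 16: $t6=9^16=25
after and $t0, $t0, 63: $t0=0&63=0
after sub $t1, $t1, 1: $t1=8-1=7
cmp $t1, 4  (cmp 7,4)
bne L1: taken
after sub $t6, $t6, $t1: $t6=25-7=18
after xor $t6, $t6, 16: $t6=18^16=2
after and $t0, $t0, 63: $t0=0&63=0
after sub $t1, $t1, 1: $t1=7-1=6
cmp $t1, 4  (cmp 6,4)
bne L1: taken
after sub $t6, $t6, $t1: $t6=2-6=-4
after xor $t6, $t6, 16: $t6=(-4)^16=-20
after and $t0, $t0, 63: $t0=0&63=0
after sub $t1, $t1, 1: $t1=6-1=5
cmp $t1, 4  (cmp 5,4)
bne L1: taken
after sub $t6, $t6, $t1: $t6=(-20)-5=-25
after xor $t6, $t6, 16: $t6=(-25)^16=-9
after and $t0, $t0, 63: $t0=0&63=0
after sub $t1, $t1, 1: $t1=5-1=4
cmp $t1, 4  (cmp 4,4)
bne L1: not taken
after add $t0, $t0, $t6: $t0=0+(-9)=-9
halt.
Total executed instructions: 35.

35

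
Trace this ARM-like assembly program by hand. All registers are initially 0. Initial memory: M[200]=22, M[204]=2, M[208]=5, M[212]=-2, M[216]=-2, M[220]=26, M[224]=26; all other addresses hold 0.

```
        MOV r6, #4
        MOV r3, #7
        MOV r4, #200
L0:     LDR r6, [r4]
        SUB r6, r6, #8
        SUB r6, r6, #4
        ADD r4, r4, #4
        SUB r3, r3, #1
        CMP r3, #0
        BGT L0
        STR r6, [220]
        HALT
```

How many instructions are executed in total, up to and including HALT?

54

after MOV r6, #4: r6=4
after MOV r3, #7: r3=7
after MOV r4, #200: r4=200
after LDR r6, [r4]: r6=M[200]=22
after SUB r6, r6, #8: r6=22-8=14
after SUB r6, r6, #4: r6=14-4=10
after ADD r4, r4, #4: r4=200+4=204
after SUB r3, r3, #1: r3=7-1=6
CMP r3, #0  (cmp 6,0)
BGT L0: taken
after LDR r6, [r4]: r6=M[204]=2
after SUB r6, r6, #8: r6=2-8=-6
after SUB r6, r6, #4: r6=(-6)-4=-10
after ADD r4, r4, #4: r4=204+4=208
after SUB r3, r3, #1: r3=6-1=5
CMP r3, #0  (cmp 5,0)
BGT L0: taken
after LDR r6, [r4]: r6=M[208]=5
after SUB r6, r6, #8: r6=5-8=-3
after SUB r6, r6, #4: r6=(-3)-4=-7
after ADD r4, r4, #4: r4=208+4=212
after SUB r3, r3, #1: r3=5-1=4
CMP r3, #0  (cmp 4,0)
BGT L0: taken
after LDR r6, [r4]: r6=M[212]=-2
after SUB r6, r6, #8: r6=(-2)-8=-10
after SUB r6, r6, #4: r6=(-10)-4=-14
after ADD r4, r4, #4: r4=212+4=216
after SUB r3, r3, #1: r3=4-1=3
CMP r3, #0  (cmp 3,0)
BGT L0: taken
after LDR r6, [r4]: r6=M[216]=-2
after SUB r6, r6, #8: r6=(-2)-8=-10
after SUB r6, r6, #4: r6=(-10)-4=-14
after ADD r4, r4, #4: r4=216+4=220
after SUB r3, r3, #1: r3=3-1=2
CMP r3, #0  (cmp 2,0)
BGT L0: taken
after LDR r6, [r4]: r6=M[220]=26
after SUB r6, r6, #8: r6=26-8=18
after SUB r6, r6, #4: r6=18-4=14
after ADD r4, r4, #4: r4=220+4=224
after SUB r3, r3, #1: r3=2-1=1
CMP r3, #0  (cmp 1,0)
BGT L0: taken
after LDR r6, [r4]: r6=M[224]=26
after SUB r6, r6, #8: r6=26-8=18
after SUB r6, r6, #4: r6=18-4=14
after ADD r4, r4, #4: r4=224+4=228
after SUB r3, r3, #1: r3=1-1=0
CMP r3, #0  (cmp 0,0)
BGT L0: not taken
STR r6, [220] → M[220]=14
halt.
Total executed instructions: 54.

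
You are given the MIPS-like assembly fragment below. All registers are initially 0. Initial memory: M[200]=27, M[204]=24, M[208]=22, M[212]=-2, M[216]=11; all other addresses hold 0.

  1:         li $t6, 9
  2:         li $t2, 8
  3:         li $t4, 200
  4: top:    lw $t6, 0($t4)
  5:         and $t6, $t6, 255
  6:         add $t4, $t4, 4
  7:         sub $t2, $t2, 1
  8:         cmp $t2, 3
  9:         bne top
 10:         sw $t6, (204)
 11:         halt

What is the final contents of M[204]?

$t6=9
$t2=8
$t4=200
$t6=M[200]=27
$t6=27&255=27
$t4=200+4=204
$t2=8-1=7
cmp $t2, 3  (cmp 7,3)
bne top: taken
$t6=M[204]=24
$t6=24&255=24
$t4=204+4=208
$t2=7-1=6
cmp $t2, 3  (cmp 6,3)
bne top: taken
$t6=M[208]=22
$t6=22&255=22
$t4=208+4=212
$t2=6-1=5
cmp $t2, 3  (cmp 5,3)
bne top: taken
$t6=M[212]=-2
$t6=(-2)&255=254
$t4=212+4=216
$t2=5-1=4
cmp $t2, 3  (cmp 4,3)
bne top: taken
$t6=M[216]=11
$t6=11&255=11
$t4=216+4=220
$t2=4-1=3
cmp $t2, 3  (cmp 3,3)
bne top: not taken
sw $t6, (204) → M[204]=11
halt.

11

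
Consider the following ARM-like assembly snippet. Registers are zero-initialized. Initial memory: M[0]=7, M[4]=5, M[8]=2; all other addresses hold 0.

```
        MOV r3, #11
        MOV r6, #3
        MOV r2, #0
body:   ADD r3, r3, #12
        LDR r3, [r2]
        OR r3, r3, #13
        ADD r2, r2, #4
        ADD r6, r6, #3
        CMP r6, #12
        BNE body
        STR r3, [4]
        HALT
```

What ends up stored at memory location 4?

15

r3=11
r6=3
r2=0
r3=11+12=23
r3=M[0]=7
r3=7|13=15
r2=0+4=4
r6=3+3=6
CMP r6, #12  (cmp 6,12)
BNE body: taken
r3=15+12=27
r3=M[4]=5
r3=5|13=13
r2=4+4=8
r6=6+3=9
CMP r6, #12  (cmp 9,12)
BNE body: taken
r3=13+12=25
r3=M[8]=2
r3=2|13=15
r2=8+4=12
r6=9+3=12
CMP r6, #12  (cmp 12,12)
BNE body: not taken
STR r3, [4] → M[4]=15
halt.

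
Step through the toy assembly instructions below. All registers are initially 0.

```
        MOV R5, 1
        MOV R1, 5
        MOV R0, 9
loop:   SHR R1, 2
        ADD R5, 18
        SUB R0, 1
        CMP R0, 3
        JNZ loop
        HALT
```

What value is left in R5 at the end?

MOV R5, 1 → R5=1
MOV R1, 5 → R1=5
MOV R0, 9 → R0=9
SHR R1, 2 → R1=5>>2=1
ADD R5, 18 → R5=1+18=19
SUB R0, 1 → R0=9-1=8
CMP R0, 3  (cmp 8,3)
JNZ loop: taken
SHR R1, 2 → R1=1>>2=0
ADD R5, 18 → R5=19+18=37
SUB R0, 1 → R0=8-1=7
CMP R0, 3  (cmp 7,3)
JNZ loop: taken
SHR R1, 2 → R1=0>>2=0
ADD R5, 18 → R5=37+18=55
SUB R0, 1 → R0=7-1=6
CMP R0, 3  (cmp 6,3)
JNZ loop: taken
SHR R1, 2 → R1=0>>2=0
ADD R5, 18 → R5=55+18=73
SUB R0, 1 → R0=6-1=5
CMP R0, 3  (cmp 5,3)
JNZ loop: taken
SHR R1, 2 → R1=0>>2=0
ADD R5, 18 → R5=73+18=91
SUB R0, 1 → R0=5-1=4
CMP R0, 3  (cmp 4,3)
JNZ loop: taken
SHR R1, 2 → R1=0>>2=0
ADD R5, 18 → R5=91+18=109
SUB R0, 1 → R0=4-1=3
CMP R0, 3  (cmp 3,3)
JNZ loop: not taken
halt.

109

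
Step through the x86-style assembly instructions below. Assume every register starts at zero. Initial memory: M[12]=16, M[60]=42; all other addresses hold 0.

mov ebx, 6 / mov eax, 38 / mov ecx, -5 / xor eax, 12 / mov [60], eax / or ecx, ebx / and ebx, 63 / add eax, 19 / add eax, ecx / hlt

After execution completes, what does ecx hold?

-1

ebx=6
eax=38
ecx=-5
eax=38^12=42
mov [60], eax → M[60]=42
ecx=(-5)|6=-1
ebx=6&63=6
eax=42+19=61
eax=61+(-1)=60
halt.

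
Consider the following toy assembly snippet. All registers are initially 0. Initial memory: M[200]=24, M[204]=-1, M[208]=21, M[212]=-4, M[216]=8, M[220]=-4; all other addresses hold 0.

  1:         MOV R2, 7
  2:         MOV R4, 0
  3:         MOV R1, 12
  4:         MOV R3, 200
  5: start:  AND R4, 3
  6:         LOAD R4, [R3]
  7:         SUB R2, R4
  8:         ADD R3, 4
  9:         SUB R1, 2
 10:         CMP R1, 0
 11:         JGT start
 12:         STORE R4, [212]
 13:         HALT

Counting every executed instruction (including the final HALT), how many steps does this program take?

MOV R2, 7 → R2=7
MOV R4, 0 → R4=0
MOV R1, 12 → R1=12
MOV R3, 200 → R3=200
AND R4, 3 → R4=0&3=0
LOAD R4, [R3] → R4=M[200]=24
SUB R2, R4 → R2=7-24=-17
ADD R3, 4 → R3=200+4=204
SUB R1, 2 → R1=12-2=10
CMP R1, 0  (cmp 10,0)
JGT start: taken
AND R4, 3 → R4=24&3=0
LOAD R4, [R3] → R4=M[204]=-1
SUB R2, R4 → R2=(-17)-(-1)=-16
ADD R3, 4 → R3=204+4=208
SUB R1, 2 → R1=10-2=8
CMP R1, 0  (cmp 8,0)
JGT start: taken
AND R4, 3 → R4=(-1)&3=3
LOAD R4, [R3] → R4=M[208]=21
SUB R2, R4 → R2=(-16)-21=-37
ADD R3, 4 → R3=208+4=212
SUB R1, 2 → R1=8-2=6
CMP R1, 0  (cmp 6,0)
JGT start: taken
AND R4, 3 → R4=21&3=1
LOAD R4, [R3] → R4=M[212]=-4
SUB R2, R4 → R2=(-37)-(-4)=-33
ADD R3, 4 → R3=212+4=216
SUB R1, 2 → R1=6-2=4
CMP R1, 0  (cmp 4,0)
JGT start: taken
AND R4, 3 → R4=(-4)&3=0
LOAD R4, [R3] → R4=M[216]=8
SUB R2, R4 → R2=(-33)-8=-41
ADD R3, 4 → R3=216+4=220
SUB R1, 2 → R1=4-2=2
CMP R1, 0  (cmp 2,0)
JGT start: taken
AND R4, 3 → R4=8&3=0
LOAD R4, [R3] → R4=M[220]=-4
SUB R2, R4 → R2=(-41)-(-4)=-37
ADD R3, 4 → R3=220+4=224
SUB R1, 2 → R1=2-2=0
CMP R1, 0  (cmp 0,0)
JGT start: not taken
STORE R4, [212] → M[212]=-4
halt.
Total executed instructions: 48.

48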